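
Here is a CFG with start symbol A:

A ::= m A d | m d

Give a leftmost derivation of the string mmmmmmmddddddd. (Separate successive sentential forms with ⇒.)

A ⇒ mAd   [A ::= m A d]
mAd ⇒ mmAdd   [A ::= m A d]
mmAdd ⇒ mmmAddd   [A ::= m A d]
mmmAddd ⇒ mmmmAdddd   [A ::= m A d]
mmmmAdddd ⇒ mmmmmAddddd   [A ::= m A d]
mmmmmAddddd ⇒ mmmmmmAdddddd   [A ::= m A d]
mmmmmmAdddddd ⇒ mmmmmmmddddddd   [A ::= m d]

A⇒mAd⇒mmAdd⇒mmmAddd⇒mmmmAdddd⇒mmmmmAddddd⇒mmmmmmAdddddd⇒mmmmmmmddddddd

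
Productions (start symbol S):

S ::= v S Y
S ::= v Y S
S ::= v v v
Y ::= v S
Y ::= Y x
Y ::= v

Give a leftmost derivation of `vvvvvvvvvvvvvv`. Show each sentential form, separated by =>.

S=>vSY=>vvSYY=>vvvYSYY=>vvvvSSYY=>vvvvvYSSYY=>vvvvvvSSYY=>vvvvvvvvvSYY=>vvvvvvvvvvvvYY=>vvvvvvvvvvvvvY=>vvvvvvvvvvvvvv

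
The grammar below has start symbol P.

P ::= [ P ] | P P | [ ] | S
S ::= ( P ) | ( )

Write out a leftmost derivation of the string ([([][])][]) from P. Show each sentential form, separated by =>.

P => S => (P) => (PP) => ([P]P) => ([S]P) => ([(P)]P) => ([(PP)]P) => ([([]P)]P) => ([([][])]P) => ([([][])][])

P => S   [P ::= S]
S => (P)   [S ::= ( P )]
(P) => (PP)   [P ::= P P]
(PP) => ([P]P)   [P ::= [ P ]]
([P]P) => ([S]P)   [P ::= S]
([S]P) => ([(P)]P)   [S ::= ( P )]
([(P)]P) => ([(PP)]P)   [P ::= P P]
([(PP)]P) => ([([]P)]P)   [P ::= [ ]]
([([]P)]P) => ([([][])]P)   [P ::= [ ]]
([([][])]P) => ([([][])][])   [P ::= [ ]]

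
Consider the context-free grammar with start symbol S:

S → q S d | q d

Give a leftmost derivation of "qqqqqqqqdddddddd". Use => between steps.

S => qSd => qqSdd => qqqSddd => qqqqSdddd => qqqqqSddddd => qqqqqqSdddddd => qqqqqqqSddddddd => qqqqqqqqdddddddd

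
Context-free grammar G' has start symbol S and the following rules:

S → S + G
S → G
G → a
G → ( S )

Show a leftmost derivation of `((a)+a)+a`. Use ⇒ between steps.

S ⇒ S+G   [S → S + G]
S+G ⇒ G+G   [S → G]
G+G ⇒ (S)+G   [G → ( S )]
(S)+G ⇒ (S+G)+G   [S → S + G]
(S+G)+G ⇒ (G+G)+G   [S → G]
(G+G)+G ⇒ ((S)+G)+G   [G → ( S )]
((S)+G)+G ⇒ ((G)+G)+G   [S → G]
((G)+G)+G ⇒ ((a)+G)+G   [G → a]
((a)+G)+G ⇒ ((a)+a)+G   [G → a]
((a)+a)+G ⇒ ((a)+a)+a   [G → a]

S ⇒ S+G ⇒ G+G ⇒ (S)+G ⇒ (S+G)+G ⇒ (G+G)+G ⇒ ((S)+G)+G ⇒ ((G)+G)+G ⇒ ((a)+G)+G ⇒ ((a)+a)+G ⇒ ((a)+a)+a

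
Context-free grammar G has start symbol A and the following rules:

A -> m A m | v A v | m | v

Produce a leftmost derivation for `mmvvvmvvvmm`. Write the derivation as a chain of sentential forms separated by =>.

A => mAm   [A -> m A m]
mAm => mmAmm   [A -> m A m]
mmAmm => mmvAvmm   [A -> v A v]
mmvAvmm => mmvvAvvmm   [A -> v A v]
mmvvAvvmm => mmvvvAvvvmm   [A -> v A v]
mmvvvAvvvmm => mmvvvmvvvmm   [A -> m]

A=>mAm=>mmAmm=>mmvAvmm=>mmvvAvvmm=>mmvvvAvvvmm=>mmvvvmvvvmm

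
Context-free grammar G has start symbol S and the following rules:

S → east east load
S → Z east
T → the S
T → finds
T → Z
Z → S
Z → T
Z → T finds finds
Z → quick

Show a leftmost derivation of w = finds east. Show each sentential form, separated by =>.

S => Z east => T east => finds east

S => Z east   [S → Z east]
Z east => T east   [Z → T]
T east => finds east   [T → finds]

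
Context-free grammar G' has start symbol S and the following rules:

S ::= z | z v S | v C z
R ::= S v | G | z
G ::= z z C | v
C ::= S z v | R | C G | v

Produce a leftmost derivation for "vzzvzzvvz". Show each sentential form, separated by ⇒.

S ⇒ vCz ⇒ vCGz ⇒ vRGz ⇒ vGGz ⇒ vzzCGz ⇒ vzzRGz ⇒ vzzGGz ⇒ vzzvGz ⇒ vzzvzzCz ⇒ vzzvzzCGz ⇒ vzzvzzvGz ⇒ vzzvzzvvz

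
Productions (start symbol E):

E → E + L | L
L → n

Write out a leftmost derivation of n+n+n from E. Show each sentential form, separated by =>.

E => E+L => E+L+L => L+L+L => n+L+L => n+n+L => n+n+n

E => E+L   [E → E + L]
E+L => E+L+L   [E → E + L]
E+L+L => L+L+L   [E → L]
L+L+L => n+L+L   [L → n]
n+L+L => n+n+L   [L → n]
n+n+L => n+n+n   [L → n]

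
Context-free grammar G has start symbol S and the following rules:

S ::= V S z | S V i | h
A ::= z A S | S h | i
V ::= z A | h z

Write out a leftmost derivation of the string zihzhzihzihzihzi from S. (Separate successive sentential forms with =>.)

S => SVi   [S ::= S V i]
SVi => SViVi   [S ::= S V i]
SViVi => SViViVi   [S ::= S V i]
SViViVi => SViViViVi   [S ::= S V i]
SViViViVi => VSzViViViVi   [S ::= V S z]
VSzViViViVi => zASzViViViVi   [V ::= z A]
zASzViViViVi => ziSzViViViVi   [A ::= i]
ziSzViViViVi => zihzViViViVi   [S ::= h]
zihzViViViVi => zihzhziViViVi   [V ::= h z]
zihzhziViViVi => zihzhzihziViVi   [V ::= h z]
zihzhzihziViVi => zihzhzihzihziVi   [V ::= h z]
zihzhzihzihziVi => zihzhzihzihzihzi   [V ::= h z]

S => SVi => SViVi => SViViVi => SViViViVi => VSzViViViVi => zASzViViViVi => ziSzViViViVi => zihzViViViVi => zihzhziViViVi => zihzhzihziViVi => zihzhzihzihziVi => zihzhzihzihzihzi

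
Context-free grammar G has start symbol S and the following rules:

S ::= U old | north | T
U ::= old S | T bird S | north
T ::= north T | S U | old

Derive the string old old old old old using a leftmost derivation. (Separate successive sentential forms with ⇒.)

S ⇒ T   [S ::= T]
T ⇒ S U   [T ::= S U]
S U ⇒ U old U   [S ::= U old]
U old U ⇒ old S old U   [U ::= old S]
old S old U ⇒ old T old U   [S ::= T]
old T old U ⇒ old old old U   [T ::= old]
old old old U ⇒ old old old old S   [U ::= old S]
old old old old S ⇒ old old old old T   [S ::= T]
old old old old T ⇒ old old old old old   [T ::= old]

S ⇒ T ⇒ S U ⇒ U old U ⇒ old S old U ⇒ old T old U ⇒ old old old U ⇒ old old old old S ⇒ old old old old T ⇒ old old old old old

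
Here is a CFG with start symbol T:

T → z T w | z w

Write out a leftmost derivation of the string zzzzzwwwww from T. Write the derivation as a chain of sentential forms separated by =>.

T => zTw => zzTww => zzzTwww => zzzzTwwww => zzzzzwwwww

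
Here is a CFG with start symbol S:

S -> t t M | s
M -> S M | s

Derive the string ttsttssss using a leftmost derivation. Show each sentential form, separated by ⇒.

S⇒ttM⇒ttSM⇒ttsM⇒ttsSM⇒ttsttMM⇒ttsttSMM⇒ttsttsMM⇒ttsttssM⇒ttsttssSM⇒ttsttsssM⇒ttsttssss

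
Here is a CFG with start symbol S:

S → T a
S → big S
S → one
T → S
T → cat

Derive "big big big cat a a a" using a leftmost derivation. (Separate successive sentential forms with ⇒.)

S ⇒ T a ⇒ S a ⇒ big S a ⇒ big big S a ⇒ big big T a a ⇒ big big S a a ⇒ big big big S a a ⇒ big big big T a a a ⇒ big big big cat a a a

S ⇒ T a   [S → T a]
T a ⇒ S a   [T → S]
S a ⇒ big S a   [S → big S]
big S a ⇒ big big S a   [S → big S]
big big S a ⇒ big big T a a   [S → T a]
big big T a a ⇒ big big S a a   [T → S]
big big S a a ⇒ big big big S a a   [S → big S]
big big big S a a ⇒ big big big T a a a   [S → T a]
big big big T a a a ⇒ big big big cat a a a   [T → cat]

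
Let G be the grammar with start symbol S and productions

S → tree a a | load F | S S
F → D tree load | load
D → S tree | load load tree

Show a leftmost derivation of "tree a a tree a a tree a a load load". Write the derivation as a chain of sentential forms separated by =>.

S => S S => S S S => tree a a S S => tree a a S S S => tree a a tree a a S S => tree a a tree a a tree a a S => tree a a tree a a tree a a load F => tree a a tree a a tree a a load load

S => S S   [S → S S]
S S => S S S   [S → S S]
S S S => tree a a S S   [S → tree a a]
tree a a S S => tree a a S S S   [S → S S]
tree a a S S S => tree a a tree a a S S   [S → tree a a]
tree a a tree a a S S => tree a a tree a a tree a a S   [S → tree a a]
tree a a tree a a tree a a S => tree a a tree a a tree a a load F   [S → load F]
tree a a tree a a tree a a load F => tree a a tree a a tree a a load load   [F → load]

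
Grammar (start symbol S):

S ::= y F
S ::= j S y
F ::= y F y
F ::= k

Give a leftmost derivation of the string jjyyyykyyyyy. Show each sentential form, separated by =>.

S => jSy   [S ::= j S y]
jSy => jjSyy   [S ::= j S y]
jjSyy => jjyFyy   [S ::= y F]
jjyFyy => jjyyFyyy   [F ::= y F y]
jjyyFyyy => jjyyyFyyyy   [F ::= y F y]
jjyyyFyyyy => jjyyyyFyyyyy   [F ::= y F y]
jjyyyyFyyyyy => jjyyyykyyyyy   [F ::= k]

S => jSy => jjSyy => jjyFyy => jjyyFyyy => jjyyyFyyyy => jjyyyyFyyyyy => jjyyyykyyyyy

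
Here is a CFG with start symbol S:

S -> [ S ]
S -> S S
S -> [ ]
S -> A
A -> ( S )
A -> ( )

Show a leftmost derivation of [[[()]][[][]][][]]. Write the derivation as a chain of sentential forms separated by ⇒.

S ⇒ [S]   [S -> [ S ]]
[S] ⇒ [SS]   [S -> S S]
[SS] ⇒ [SSS]   [S -> S S]
[SSS] ⇒ [[S]SS]   [S -> [ S ]]
[[S]SS] ⇒ [[[S]]SS]   [S -> [ S ]]
[[[S]]SS] ⇒ [[[A]]SS]   [S -> A]
[[[A]]SS] ⇒ [[[()]]SS]   [A -> ( )]
[[[()]]SS] ⇒ [[[()]]SSS]   [S -> S S]
[[[()]]SSS] ⇒ [[[()]][S]SS]   [S -> [ S ]]
[[[()]][S]SS] ⇒ [[[()]][SS]SS]   [S -> S S]
[[[()]][SS]SS] ⇒ [[[()]][[]S]SS]   [S -> [ ]]
[[[()]][[]S]SS] ⇒ [[[()]][[][]]SS]   [S -> [ ]]
[[[()]][[][]]SS] ⇒ [[[()]][[][]][]S]   [S -> [ ]]
[[[()]][[][]][]S] ⇒ [[[()]][[][]][][]]   [S -> [ ]]

S ⇒ [S] ⇒ [SS] ⇒ [SSS] ⇒ [[S]SS] ⇒ [[[S]]SS] ⇒ [[[A]]SS] ⇒ [[[()]]SS] ⇒ [[[()]]SSS] ⇒ [[[()]][S]SS] ⇒ [[[()]][SS]SS] ⇒ [[[()]][[]S]SS] ⇒ [[[()]][[][]]SS] ⇒ [[[()]][[][]][]S] ⇒ [[[()]][[][]][][]]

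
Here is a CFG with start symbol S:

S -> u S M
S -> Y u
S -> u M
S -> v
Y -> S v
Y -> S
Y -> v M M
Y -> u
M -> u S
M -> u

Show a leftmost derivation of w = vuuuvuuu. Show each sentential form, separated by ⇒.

S⇒Yu⇒Su⇒Yuu⇒vMMuu⇒vuSMuu⇒vuuMMuu⇒vuuuSMuu⇒vuuuvMuu⇒vuuuvuuu

S ⇒ Yu   [S -> Y u]
Yu ⇒ Su   [Y -> S]
Su ⇒ Yuu   [S -> Y u]
Yuu ⇒ vMMuu   [Y -> v M M]
vMMuu ⇒ vuSMuu   [M -> u S]
vuSMuu ⇒ vuuMMuu   [S -> u M]
vuuMMuu ⇒ vuuuSMuu   [M -> u S]
vuuuSMuu ⇒ vuuuvMuu   [S -> v]
vuuuvMuu ⇒ vuuuvuuu   [M -> u]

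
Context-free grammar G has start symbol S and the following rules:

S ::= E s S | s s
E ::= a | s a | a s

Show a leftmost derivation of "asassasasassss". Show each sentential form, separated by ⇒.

S⇒EsS⇒asS⇒asEsS⇒asassS⇒asassEsS⇒asassasS⇒asassasEsS⇒asassasasS⇒asassasasEsS⇒asassasasassS⇒asassasasassss

S ⇒ EsS   [S ::= E s S]
EsS ⇒ asS   [E ::= a]
asS ⇒ asEsS   [S ::= E s S]
asEsS ⇒ asassS   [E ::= a s]
asassS ⇒ asassEsS   [S ::= E s S]
asassEsS ⇒ asassasS   [E ::= a]
asassasS ⇒ asassasEsS   [S ::= E s S]
asassasEsS ⇒ asassasasS   [E ::= a]
asassasasS ⇒ asassasasEsS   [S ::= E s S]
asassasasEsS ⇒ asassasasassS   [E ::= a s]
asassasasassS ⇒ asassasasassss   [S ::= s s]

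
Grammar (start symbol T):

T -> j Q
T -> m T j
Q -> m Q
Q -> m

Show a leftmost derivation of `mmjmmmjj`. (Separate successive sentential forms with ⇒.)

T ⇒ mTj ⇒ mmTjj ⇒ mmjQjj ⇒ mmjmQjj ⇒ mmjmmQjj ⇒ mmjmmmjj

T ⇒ mTj   [T -> m T j]
mTj ⇒ mmTjj   [T -> m T j]
mmTjj ⇒ mmjQjj   [T -> j Q]
mmjQjj ⇒ mmjmQjj   [Q -> m Q]
mmjmQjj ⇒ mmjmmQjj   [Q -> m Q]
mmjmmQjj ⇒ mmjmmmjj   [Q -> m]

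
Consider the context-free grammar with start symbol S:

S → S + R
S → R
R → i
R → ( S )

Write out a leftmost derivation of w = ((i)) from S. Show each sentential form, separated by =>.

S => R   [S → R]
R => (S)   [R → ( S )]
(S) => (R)   [S → R]
(R) => ((S))   [R → ( S )]
((S)) => ((R))   [S → R]
((R)) => ((i))   [R → i]

S=>R=>(S)=>(R)=>((S))=>((R))=>((i))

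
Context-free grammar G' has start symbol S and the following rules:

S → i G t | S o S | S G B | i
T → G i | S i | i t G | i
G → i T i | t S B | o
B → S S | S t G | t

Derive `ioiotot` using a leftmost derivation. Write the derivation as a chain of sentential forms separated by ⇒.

S ⇒ SGB   [S → S G B]
SGB ⇒ SGBGB   [S → S G B]
SGBGB ⇒ SoSGBGB   [S → S o S]
SoSGBGB ⇒ ioSGBGB   [S → i]
ioSGBGB ⇒ ioiGBGB   [S → i]
ioiGBGB ⇒ ioioBGB   [G → o]
ioioBGB ⇒ ioiotGB   [B → t]
ioiotGB ⇒ ioiotoB   [G → o]
ioiotoB ⇒ ioiotot   [B → t]

S ⇒ SGB ⇒ SGBGB ⇒ SoSGBGB ⇒ ioSGBGB ⇒ ioiGBGB ⇒ ioioBGB ⇒ ioiotGB ⇒ ioiotoB ⇒ ioiotot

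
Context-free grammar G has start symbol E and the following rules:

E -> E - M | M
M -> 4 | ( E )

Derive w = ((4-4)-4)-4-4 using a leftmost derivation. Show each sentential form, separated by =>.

E => E-M   [E -> E - M]
E-M => E-M-M   [E -> E - M]
E-M-M => M-M-M   [E -> M]
M-M-M => (E)-M-M   [M -> ( E )]
(E)-M-M => (E-M)-M-M   [E -> E - M]
(E-M)-M-M => (M-M)-M-M   [E -> M]
(M-M)-M-M => ((E)-M)-M-M   [M -> ( E )]
((E)-M)-M-M => ((E-M)-M)-M-M   [E -> E - M]
((E-M)-M)-M-M => ((M-M)-M)-M-M   [E -> M]
((M-M)-M)-M-M => ((4-M)-M)-M-M   [M -> 4]
((4-M)-M)-M-M => ((4-4)-M)-M-M   [M -> 4]
((4-4)-M)-M-M => ((4-4)-4)-M-M   [M -> 4]
((4-4)-4)-M-M => ((4-4)-4)-4-M   [M -> 4]
((4-4)-4)-4-M => ((4-4)-4)-4-4   [M -> 4]

E => E-M => E-M-M => M-M-M => (E)-M-M => (E-M)-M-M => (M-M)-M-M => ((E)-M)-M-M => ((E-M)-M)-M-M => ((M-M)-M)-M-M => ((4-M)-M)-M-M => ((4-4)-M)-M-M => ((4-4)-4)-M-M => ((4-4)-4)-4-M => ((4-4)-4)-4-4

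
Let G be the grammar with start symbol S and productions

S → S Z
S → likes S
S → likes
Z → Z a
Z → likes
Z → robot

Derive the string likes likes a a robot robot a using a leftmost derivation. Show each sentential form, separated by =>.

S => S Z => S Z Z => S Z Z Z => likes Z Z Z => likes Z a Z Z => likes Z a a Z Z => likes likes a a Z Z => likes likes a a robot Z => likes likes a a robot Z a => likes likes a a robot robot a

S => S Z   [S → S Z]
S Z => S Z Z   [S → S Z]
S Z Z => S Z Z Z   [S → S Z]
S Z Z Z => likes Z Z Z   [S → likes]
likes Z Z Z => likes Z a Z Z   [Z → Z a]
likes Z a Z Z => likes Z a a Z Z   [Z → Z a]
likes Z a a Z Z => likes likes a a Z Z   [Z → likes]
likes likes a a Z Z => likes likes a a robot Z   [Z → robot]
likes likes a a robot Z => likes likes a a robot Z a   [Z → Z a]
likes likes a a robot Z a => likes likes a a robot robot a   [Z → robot]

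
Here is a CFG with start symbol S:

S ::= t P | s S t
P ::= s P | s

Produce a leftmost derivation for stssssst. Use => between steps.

S=>sSt=>stPt=>stsPt=>stssPt=>stsssPt=>stssssPt=>stssssst

S => sSt   [S ::= s S t]
sSt => stPt   [S ::= t P]
stPt => stsPt   [P ::= s P]
stsPt => stssPt   [P ::= s P]
stssPt => stsssPt   [P ::= s P]
stsssPt => stssssPt   [P ::= s P]
stssssPt => stssssst   [P ::= s]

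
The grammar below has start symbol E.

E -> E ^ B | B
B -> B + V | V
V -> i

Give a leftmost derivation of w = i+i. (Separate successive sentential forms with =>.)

E => B => B+V => V+V => i+V => i+i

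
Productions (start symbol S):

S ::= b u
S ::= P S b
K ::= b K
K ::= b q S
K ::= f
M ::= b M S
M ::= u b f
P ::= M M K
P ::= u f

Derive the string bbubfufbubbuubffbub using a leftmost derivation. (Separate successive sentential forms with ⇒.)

S ⇒ PSb ⇒ MMKSb ⇒ bMSMKSb ⇒ bbMSSMKSb ⇒ bbubfSSMKSb ⇒ bbubfPSbSMKSb ⇒ bbubfufSbSMKSb ⇒ bbubfufbubSMKSb ⇒ bbubfufbubbuMKSb ⇒ bbubfufbubbuubfKSb ⇒ bbubfufbubbuubffSb ⇒ bbubfufbubbuubffbub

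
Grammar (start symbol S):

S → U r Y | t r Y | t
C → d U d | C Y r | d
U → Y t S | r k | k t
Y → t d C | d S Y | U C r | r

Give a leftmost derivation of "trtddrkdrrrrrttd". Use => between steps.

S => trY   [S → t r Y]
trY => trtdC   [Y → t d C]
trtdC => trtddUd   [C → d U d]
trtddUd => trtddYtSd   [U → Y t S]
trtddYtSd => trtddUCrtSd   [Y → U C r]
trtddUCrtSd => trtddrkCrtSd   [U → r k]
trtddrkCrtSd => trtddrkCYrrtSd   [C → C Y r]
trtddrkCYrrtSd => trtddrkCYrYrrtSd   [C → C Y r]
trtddrkCYrYrrtSd => trtddrkdYrYrrtSd   [C → d]
trtddrkdYrYrrtSd => trtddrkdrrYrrtSd   [Y → r]
trtddrkdrrYrrtSd => trtddrkdrrrrrtSd   [Y → r]
trtddrkdrrrrrtSd => trtddrkdrrrrrttd   [S → t]

S=>trY=>trtdC=>trtddUd=>trtddYtSd=>trtddUCrtSd=>trtddrkCrtSd=>trtddrkCYrrtSd=>trtddrkCYrYrrtSd=>trtddrkdYrYrrtSd=>trtddrkdrrYrrtSd=>trtddrkdrrrrrtSd=>trtddrkdrrrrrttd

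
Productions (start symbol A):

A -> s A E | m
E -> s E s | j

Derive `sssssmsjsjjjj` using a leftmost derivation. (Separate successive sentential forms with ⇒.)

A ⇒ sAE ⇒ ssAEE ⇒ sssAEEE ⇒ ssssAEEEE ⇒ sssssAEEEEE ⇒ sssssmEEEEE ⇒ sssssmsEsEEEE ⇒ sssssmsjsEEEE ⇒ sssssmsjsjEEE ⇒ sssssmsjsjjEE ⇒ sssssmsjsjjjE ⇒ sssssmsjsjjjj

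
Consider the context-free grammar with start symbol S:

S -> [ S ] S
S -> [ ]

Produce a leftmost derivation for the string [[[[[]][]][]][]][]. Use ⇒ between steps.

S ⇒ [S]S   [S -> [ S ] S]
[S]S ⇒ [[S]S]S   [S -> [ S ] S]
[[S]S]S ⇒ [[[S]S]S]S   [S -> [ S ] S]
[[[S]S]S]S ⇒ [[[[S]S]S]S]S   [S -> [ S ] S]
[[[[S]S]S]S]S ⇒ [[[[[]]S]S]S]S   [S -> [ ]]
[[[[[]]S]S]S]S ⇒ [[[[[]][]]S]S]S   [S -> [ ]]
[[[[[]][]]S]S]S ⇒ [[[[[]][]][]]S]S   [S -> [ ]]
[[[[[]][]][]]S]S ⇒ [[[[[]][]][]][]]S   [S -> [ ]]
[[[[[]][]][]][]]S ⇒ [[[[[]][]][]][]][]   [S -> [ ]]

S⇒[S]S⇒[[S]S]S⇒[[[S]S]S]S⇒[[[[S]S]S]S]S⇒[[[[[]]S]S]S]S⇒[[[[[]][]]S]S]S⇒[[[[[]][]][]]S]S⇒[[[[[]][]][]][]]S⇒[[[[[]][]][]][]][]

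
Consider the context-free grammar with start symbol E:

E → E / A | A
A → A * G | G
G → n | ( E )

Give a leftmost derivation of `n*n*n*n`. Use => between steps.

E=>A=>A*G=>A*G*G=>A*G*G*G=>G*G*G*G=>n*G*G*G=>n*n*G*G=>n*n*n*G=>n*n*n*n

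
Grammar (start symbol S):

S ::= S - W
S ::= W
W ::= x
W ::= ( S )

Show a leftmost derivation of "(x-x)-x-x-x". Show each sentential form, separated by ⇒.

S ⇒ S-W ⇒ S-W-W ⇒ S-W-W-W ⇒ W-W-W-W ⇒ (S)-W-W-W ⇒ (S-W)-W-W-W ⇒ (W-W)-W-W-W ⇒ (x-W)-W-W-W ⇒ (x-x)-W-W-W ⇒ (x-x)-x-W-W ⇒ (x-x)-x-x-W ⇒ (x-x)-x-x-x

S ⇒ S-W   [S ::= S - W]
S-W ⇒ S-W-W   [S ::= S - W]
S-W-W ⇒ S-W-W-W   [S ::= S - W]
S-W-W-W ⇒ W-W-W-W   [S ::= W]
W-W-W-W ⇒ (S)-W-W-W   [W ::= ( S )]
(S)-W-W-W ⇒ (S-W)-W-W-W   [S ::= S - W]
(S-W)-W-W-W ⇒ (W-W)-W-W-W   [S ::= W]
(W-W)-W-W-W ⇒ (x-W)-W-W-W   [W ::= x]
(x-W)-W-W-W ⇒ (x-x)-W-W-W   [W ::= x]
(x-x)-W-W-W ⇒ (x-x)-x-W-W   [W ::= x]
(x-x)-x-W-W ⇒ (x-x)-x-x-W   [W ::= x]
(x-x)-x-x-W ⇒ (x-x)-x-x-x   [W ::= x]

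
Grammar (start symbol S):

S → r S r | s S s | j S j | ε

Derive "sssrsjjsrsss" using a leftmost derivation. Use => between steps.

S => sSs => ssSss => sssSsss => sssrSrsss => sssrsSsrsss => sssrsjSjsrsss => sssrsjjsrsss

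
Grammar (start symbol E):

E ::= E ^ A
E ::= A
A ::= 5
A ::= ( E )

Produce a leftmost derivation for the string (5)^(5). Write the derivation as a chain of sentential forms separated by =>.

E => E^A => A^A => (E)^A => (A)^A => (5)^A => (5)^(E) => (5)^(A) => (5)^(5)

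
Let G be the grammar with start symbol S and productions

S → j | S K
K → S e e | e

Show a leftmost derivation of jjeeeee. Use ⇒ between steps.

S⇒SK⇒jK⇒jSee⇒jSKee⇒jSKKee⇒jSKKKee⇒jjKKKee⇒jjeKKee⇒jjeeKee⇒jjeeeee

S ⇒ SK   [S → S K]
SK ⇒ jK   [S → j]
jK ⇒ jSee   [K → S e e]
jSee ⇒ jSKee   [S → S K]
jSKee ⇒ jSKKee   [S → S K]
jSKKee ⇒ jSKKKee   [S → S K]
jSKKKee ⇒ jjKKKee   [S → j]
jjKKKee ⇒ jjeKKee   [K → e]
jjeKKee ⇒ jjeeKee   [K → e]
jjeeKee ⇒ jjeeeee   [K → e]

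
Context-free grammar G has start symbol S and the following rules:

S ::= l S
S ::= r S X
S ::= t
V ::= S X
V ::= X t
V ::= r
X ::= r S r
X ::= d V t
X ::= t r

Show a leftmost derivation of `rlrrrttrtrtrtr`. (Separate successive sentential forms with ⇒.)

S ⇒ rSX   [S ::= r S X]
rSX ⇒ rlSX   [S ::= l S]
rlSX ⇒ rlrSXX   [S ::= r S X]
rlrSXX ⇒ rlrrSXXX   [S ::= r S X]
rlrrSXXX ⇒ rlrrrSXXXX   [S ::= r S X]
rlrrrSXXXX ⇒ rlrrrtXXXX   [S ::= t]
rlrrrtXXXX ⇒ rlrrrttrXXX   [X ::= t r]
rlrrrttrXXX ⇒ rlrrrttrtrXX   [X ::= t r]
rlrrrttrtrXX ⇒ rlrrrttrtrtrX   [X ::= t r]
rlrrrttrtrtrX ⇒ rlrrrttrtrtrtr   [X ::= t r]

S⇒rSX⇒rlSX⇒rlrSXX⇒rlrrSXXX⇒rlrrrSXXXX⇒rlrrrtXXXX⇒rlrrrttrXXX⇒rlrrrttrtrXX⇒rlrrrttrtrtrX⇒rlrrrttrtrtrtr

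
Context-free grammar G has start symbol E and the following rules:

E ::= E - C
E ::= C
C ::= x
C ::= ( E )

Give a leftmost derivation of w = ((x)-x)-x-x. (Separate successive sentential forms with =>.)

E => E-C => E-C-C => C-C-C => (E)-C-C => (E-C)-C-C => (C-C)-C-C => ((E)-C)-C-C => ((C)-C)-C-C => ((x)-C)-C-C => ((x)-x)-C-C => ((x)-x)-x-C => ((x)-x)-x-x

E => E-C   [E ::= E - C]
E-C => E-C-C   [E ::= E - C]
E-C-C => C-C-C   [E ::= C]
C-C-C => (E)-C-C   [C ::= ( E )]
(E)-C-C => (E-C)-C-C   [E ::= E - C]
(E-C)-C-C => (C-C)-C-C   [E ::= C]
(C-C)-C-C => ((E)-C)-C-C   [C ::= ( E )]
((E)-C)-C-C => ((C)-C)-C-C   [E ::= C]
((C)-C)-C-C => ((x)-C)-C-C   [C ::= x]
((x)-C)-C-C => ((x)-x)-C-C   [C ::= x]
((x)-x)-C-C => ((x)-x)-x-C   [C ::= x]
((x)-x)-x-C => ((x)-x)-x-x   [C ::= x]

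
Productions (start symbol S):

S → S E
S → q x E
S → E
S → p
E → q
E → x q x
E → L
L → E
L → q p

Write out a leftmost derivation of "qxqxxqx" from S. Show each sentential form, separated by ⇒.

S ⇒ SE   [S → S E]
SE ⇒ SEE   [S → S E]
SEE ⇒ EEE   [S → E]
EEE ⇒ qEE   [E → q]
qEE ⇒ qxqxE   [E → x q x]
qxqxE ⇒ qxqxxqx   [E → x q x]

S ⇒ SE ⇒ SEE ⇒ EEE ⇒ qEE ⇒ qxqxE ⇒ qxqxxqx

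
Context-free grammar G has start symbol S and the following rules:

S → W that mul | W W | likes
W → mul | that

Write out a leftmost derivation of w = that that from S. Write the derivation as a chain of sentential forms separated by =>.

S => W W   [S → W W]
W W => that W   [W → that]
that W => that that   [W → that]

S => W W => that W => that that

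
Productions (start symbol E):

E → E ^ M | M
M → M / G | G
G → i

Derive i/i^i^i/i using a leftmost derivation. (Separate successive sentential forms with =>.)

E => E^M   [E → E ^ M]
E^M => E^M^M   [E → E ^ M]
E^M^M => M^M^M   [E → M]
M^M^M => M/G^M^M   [M → M / G]
M/G^M^M => G/G^M^M   [M → G]
G/G^M^M => i/G^M^M   [G → i]
i/G^M^M => i/i^M^M   [G → i]
i/i^M^M => i/i^G^M   [M → G]
i/i^G^M => i/i^i^M   [G → i]
i/i^i^M => i/i^i^M/G   [M → M / G]
i/i^i^M/G => i/i^i^G/G   [M → G]
i/i^i^G/G => i/i^i^i/G   [G → i]
i/i^i^i/G => i/i^i^i/i   [G → i]

E => E^M => E^M^M => M^M^M => M/G^M^M => G/G^M^M => i/G^M^M => i/i^M^M => i/i^G^M => i/i^i^M => i/i^i^M/G => i/i^i^G/G => i/i^i^i/G => i/i^i^i/i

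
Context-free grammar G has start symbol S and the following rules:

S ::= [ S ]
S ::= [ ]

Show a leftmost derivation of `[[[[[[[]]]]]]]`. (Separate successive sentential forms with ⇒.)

S ⇒ [S]   [S ::= [ S ]]
[S] ⇒ [[S]]   [S ::= [ S ]]
[[S]] ⇒ [[[S]]]   [S ::= [ S ]]
[[[S]]] ⇒ [[[[S]]]]   [S ::= [ S ]]
[[[[S]]]] ⇒ [[[[[S]]]]]   [S ::= [ S ]]
[[[[[S]]]]] ⇒ [[[[[[S]]]]]]   [S ::= [ S ]]
[[[[[[S]]]]]] ⇒ [[[[[[[]]]]]]]   [S ::= [ ]]

S ⇒ [S] ⇒ [[S]] ⇒ [[[S]]] ⇒ [[[[S]]]] ⇒ [[[[[S]]]]] ⇒ [[[[[[S]]]]]] ⇒ [[[[[[[]]]]]]]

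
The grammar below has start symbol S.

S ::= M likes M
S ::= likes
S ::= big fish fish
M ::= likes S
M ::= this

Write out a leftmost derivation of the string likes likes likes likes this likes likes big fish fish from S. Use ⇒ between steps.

S ⇒ M likes M ⇒ likes S likes M ⇒ likes likes likes M ⇒ likes likes likes likes S ⇒ likes likes likes likes M likes M ⇒ likes likes likes likes this likes M ⇒ likes likes likes likes this likes likes S ⇒ likes likes likes likes this likes likes big fish fish

S ⇒ M likes M   [S ::= M likes M]
M likes M ⇒ likes S likes M   [M ::= likes S]
likes S likes M ⇒ likes likes likes M   [S ::= likes]
likes likes likes M ⇒ likes likes likes likes S   [M ::= likes S]
likes likes likes likes S ⇒ likes likes likes likes M likes M   [S ::= M likes M]
likes likes likes likes M likes M ⇒ likes likes likes likes this likes M   [M ::= this]
likes likes likes likes this likes M ⇒ likes likes likes likes this likes likes S   [M ::= likes S]
likes likes likes likes this likes likes S ⇒ likes likes likes likes this likes likes big fish fish   [S ::= big fish fish]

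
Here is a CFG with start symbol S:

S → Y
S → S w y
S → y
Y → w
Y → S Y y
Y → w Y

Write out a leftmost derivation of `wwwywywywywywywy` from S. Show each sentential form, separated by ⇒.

S ⇒ Swy   [S → S w y]
Swy ⇒ Swywy   [S → S w y]
Swywy ⇒ Ywywy   [S → Y]
Ywywy ⇒ SYywywy   [Y → S Y y]
SYywywy ⇒ YYywywy   [S → Y]
YYywywy ⇒ wYYywywy   [Y → w Y]
wYYywywy ⇒ wSYyYywywy   [Y → S Y y]
wSYyYywywy ⇒ wSwyYyYywywy   [S → S w y]
wSwyYyYywywy ⇒ wSwywyYyYywywy   [S → S w y]
wSwywyYyYywywy ⇒ wSwywywyYyYywywy   [S → S w y]
wSwywywyYyYywywy ⇒ wYwywywyYyYywywy   [S → Y]
wYwywywyYyYywywy ⇒ wwwywywyYyYywywy   [Y → w]
wwwywywyYyYywywy ⇒ wwwywywywyYywywy   [Y → w]
wwwywywywyYywywy ⇒ wwwywywywywywywy   [Y → w]

S⇒Swy⇒Swywy⇒Ywywy⇒SYywywy⇒YYywywy⇒wYYywywy⇒wSYyYywywy⇒wSwyYyYywywy⇒wSwywyYyYywywy⇒wSwywywyYyYywywy⇒wYwywywyYyYywywy⇒wwwywywyYyYywywy⇒wwwywywywyYywywy⇒wwwywywywywywywy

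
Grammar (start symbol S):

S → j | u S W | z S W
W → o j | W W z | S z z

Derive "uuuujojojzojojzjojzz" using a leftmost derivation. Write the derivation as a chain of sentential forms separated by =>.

S => uSW   [S → u S W]
uSW => uuSWW   [S → u S W]
uuSWW => uuuSWWW   [S → u S W]
uuuSWWW => uuuuSWWWW   [S → u S W]
uuuuSWWWW => uuuujWWWW   [S → j]
uuuujWWWW => uuuujWWzWWW   [W → W W z]
uuuujWWzWWW => uuuujojWzWWW   [W → o j]
uuuujojWzWWW => uuuujojojzWWW   [W → o j]
uuuujojojzWWW => uuuujojojzojWW   [W → o j]
uuuujojojzojWW => uuuujojojzojojW   [W → o j]
uuuujojojzojojW => uuuujojojzojojSzz   [W → S z z]
uuuujojojzojojSzz => uuuujojojzojojzSWzz   [S → z S W]
uuuujojojzojojzSWzz => uuuujojojzojojzjWzz   [S → j]
uuuujojojzojojzjWzz => uuuujojojzojojzjojzz   [W → o j]

S => uSW => uuSWW => uuuSWWW => uuuuSWWWW => uuuujWWWW => uuuujWWzWWW => uuuujojWzWWW => uuuujojojzWWW => uuuujojojzojWW => uuuujojojzojojW => uuuujojojzojojSzz => uuuujojojzojojzSWzz => uuuujojojzojojzjWzz => uuuujojojzojojzjojzz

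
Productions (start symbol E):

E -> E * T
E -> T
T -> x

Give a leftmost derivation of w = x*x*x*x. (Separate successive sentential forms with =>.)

E => E*T => E*T*T => E*T*T*T => T*T*T*T => x*T*T*T => x*x*T*T => x*x*x*T => x*x*x*x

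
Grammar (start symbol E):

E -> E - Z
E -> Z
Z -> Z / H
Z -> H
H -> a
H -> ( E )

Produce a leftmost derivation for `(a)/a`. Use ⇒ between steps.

E ⇒ Z ⇒ Z/H ⇒ H/H ⇒ (E)/H ⇒ (Z)/H ⇒ (H)/H ⇒ (a)/H ⇒ (a)/a

E ⇒ Z   [E -> Z]
Z ⇒ Z/H   [Z -> Z / H]
Z/H ⇒ H/H   [Z -> H]
H/H ⇒ (E)/H   [H -> ( E )]
(E)/H ⇒ (Z)/H   [E -> Z]
(Z)/H ⇒ (H)/H   [Z -> H]
(H)/H ⇒ (a)/H   [H -> a]
(a)/H ⇒ (a)/a   [H -> a]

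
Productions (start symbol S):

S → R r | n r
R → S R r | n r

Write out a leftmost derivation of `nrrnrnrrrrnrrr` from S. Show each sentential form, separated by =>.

S => Rr => SRrr => RrRrr => SRrrRrr => RrRrrRrr => nrrRrrRrr => nrrSRrrrRrr => nrrnrRrrrRrr => nrrnrnrrrrRrr => nrrnrnrrrrnrrr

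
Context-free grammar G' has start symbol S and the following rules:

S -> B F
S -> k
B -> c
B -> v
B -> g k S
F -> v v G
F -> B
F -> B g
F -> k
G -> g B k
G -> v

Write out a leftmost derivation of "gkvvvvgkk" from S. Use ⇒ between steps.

S ⇒ BF ⇒ gkSF ⇒ gkBFF ⇒ gkvFF ⇒ gkvvvGF ⇒ gkvvvvF ⇒ gkvvvvB ⇒ gkvvvvgkS ⇒ gkvvvvgkk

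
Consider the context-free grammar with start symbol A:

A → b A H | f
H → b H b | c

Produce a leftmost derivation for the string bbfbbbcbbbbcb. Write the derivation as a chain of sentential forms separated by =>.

A => bAH   [A → b A H]
bAH => bbAHH   [A → b A H]
bbAHH => bbfHH   [A → f]
bbfHH => bbfbHbH   [H → b H b]
bbfbHbH => bbfbbHbbH   [H → b H b]
bbfbbHbbH => bbfbbbHbbbH   [H → b H b]
bbfbbbHbbbH => bbfbbbcbbbH   [H → c]
bbfbbbcbbbH => bbfbbbcbbbbHb   [H → b H b]
bbfbbbcbbbbHb => bbfbbbcbbbbcb   [H → c]

A => bAH => bbAHH => bbfHH => bbfbHbH => bbfbbHbbH => bbfbbbHbbbH => bbfbbbcbbbH => bbfbbbcbbbbHb => bbfbbbcbbbbcb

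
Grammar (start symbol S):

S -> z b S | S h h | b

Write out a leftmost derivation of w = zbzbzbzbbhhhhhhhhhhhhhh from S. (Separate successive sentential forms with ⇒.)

S⇒Shh⇒Shhhh⇒zbShhhh⇒zbzbShhhh⇒zbzbShhhhhh⇒zbzbShhhhhhhh⇒zbzbzbShhhhhhhh⇒zbzbzbShhhhhhhhhh⇒zbzbzbShhhhhhhhhhhh⇒zbzbzbShhhhhhhhhhhhhh⇒zbzbzbzbShhhhhhhhhhhhhh⇒zbzbzbzbbhhhhhhhhhhhhhh

S ⇒ Shh   [S -> S h h]
Shh ⇒ Shhhh   [S -> S h h]
Shhhh ⇒ zbShhhh   [S -> z b S]
zbShhhh ⇒ zbzbShhhh   [S -> z b S]
zbzbShhhh ⇒ zbzbShhhhhh   [S -> S h h]
zbzbShhhhhh ⇒ zbzbShhhhhhhh   [S -> S h h]
zbzbShhhhhhhh ⇒ zbzbzbShhhhhhhh   [S -> z b S]
zbzbzbShhhhhhhh ⇒ zbzbzbShhhhhhhhhh   [S -> S h h]
zbzbzbShhhhhhhhhh ⇒ zbzbzbShhhhhhhhhhhh   [S -> S h h]
zbzbzbShhhhhhhhhhhh ⇒ zbzbzbShhhhhhhhhhhhhh   [S -> S h h]
zbzbzbShhhhhhhhhhhhhh ⇒ zbzbzbzbShhhhhhhhhhhhhh   [S -> z b S]
zbzbzbzbShhhhhhhhhhhhhh ⇒ zbzbzbzbbhhhhhhhhhhhhhh   [S -> b]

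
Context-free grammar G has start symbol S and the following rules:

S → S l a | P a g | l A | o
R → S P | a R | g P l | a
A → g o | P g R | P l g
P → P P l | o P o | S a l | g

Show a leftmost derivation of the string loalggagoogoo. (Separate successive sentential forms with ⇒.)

S ⇒ lA ⇒ lPgR ⇒ lSalgR ⇒ loalgR ⇒ loalgSP ⇒ loalgPagP ⇒ loalggagP ⇒ loalggagoPo ⇒ loalggagooPoo ⇒ loalggagoogoo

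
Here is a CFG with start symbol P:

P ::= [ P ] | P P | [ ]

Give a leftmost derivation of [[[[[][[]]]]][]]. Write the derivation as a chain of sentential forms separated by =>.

P => [P] => [PP] => [[P]P] => [[[P]]P] => [[[[P]]]P] => [[[[PP]]]P] => [[[[[]P]]]P] => [[[[[][P]]]]P] => [[[[[][[]]]]]P] => [[[[[][[]]]]][]]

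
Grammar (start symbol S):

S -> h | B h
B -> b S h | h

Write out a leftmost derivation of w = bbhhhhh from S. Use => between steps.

S => Bh => bShh => bBhhh => bbShhhh => bbhhhhh

S => Bh   [S -> B h]
Bh => bShh   [B -> b S h]
bShh => bBhhh   [S -> B h]
bBhhh => bbShhhh   [B -> b S h]
bbShhhh => bbhhhhh   [S -> h]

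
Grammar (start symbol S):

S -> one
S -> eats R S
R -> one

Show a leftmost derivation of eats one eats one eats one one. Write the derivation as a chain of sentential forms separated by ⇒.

S ⇒ eats R S ⇒ eats one S ⇒ eats one eats R S ⇒ eats one eats one S ⇒ eats one eats one eats R S ⇒ eats one eats one eats one S ⇒ eats one eats one eats one one

S ⇒ eats R S   [S -> eats R S]
eats R S ⇒ eats one S   [R -> one]
eats one S ⇒ eats one eats R S   [S -> eats R S]
eats one eats R S ⇒ eats one eats one S   [R -> one]
eats one eats one S ⇒ eats one eats one eats R S   [S -> eats R S]
eats one eats one eats R S ⇒ eats one eats one eats one S   [R -> one]
eats one eats one eats one S ⇒ eats one eats one eats one one   [S -> one]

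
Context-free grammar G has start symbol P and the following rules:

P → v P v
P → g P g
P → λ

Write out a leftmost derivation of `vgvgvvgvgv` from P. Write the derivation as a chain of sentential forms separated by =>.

P => vPv => vgPgv => vgvPvgv => vgvgPgvgv => vgvgvPvgvgv => vgvgvvgvgv

P => vPv   [P → v P v]
vPv => vgPgv   [P → g P g]
vgPgv => vgvPvgv   [P → v P v]
vgvPvgv => vgvgPgvgv   [P → g P g]
vgvgPgvgv => vgvgvPvgvgv   [P → v P v]
vgvgvPvgvgv => vgvgvvgvgv   [P → λ]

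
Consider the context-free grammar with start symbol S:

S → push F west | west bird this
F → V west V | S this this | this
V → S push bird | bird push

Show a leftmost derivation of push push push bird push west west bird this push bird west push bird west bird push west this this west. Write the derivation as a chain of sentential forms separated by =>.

S => push F west => push S this this west => push push F west this this west => push push V west V west this this west => push push S push bird west V west this this west => push push push F west push bird west V west this this west => push push push V west V west push bird west V west this this west => push push push bird push west V west push bird west V west this this west => push push push bird push west S push bird west push bird west V west this this west => push push push bird push west west bird this push bird west push bird west V west this this west => push push push bird push west west bird this push bird west push bird west bird push west this this west

S => push F west   [S → push F west]
push F west => push S this this west   [F → S this this]
push S this this west => push push F west this this west   [S → push F west]
push push F west this this west => push push V west V west this this west   [F → V west V]
push push V west V west this this west => push push S push bird west V west this this west   [V → S push bird]
push push S push bird west V west this this west => push push push F west push bird west V west this this west   [S → push F west]
push push push F west push bird west V west this this west => push push push V west V west push bird west V west this this west   [F → V west V]
push push push V west V west push bird west V west this this west => push push push bird push west V west push bird west V west this this west   [V → bird push]
push push push bird push west V west push bird west V west this this west => push push push bird push west S push bird west push bird west V west this this west   [V → S push bird]
push push push bird push west S push bird west push bird west V west this this west => push push push bird push west west bird this push bird west push bird west V west this this west   [S → west bird this]
push push push bird push west west bird this push bird west push bird west V west this this west => push push push bird push west west bird this push bird west push bird west bird push west this this west   [V → bird push]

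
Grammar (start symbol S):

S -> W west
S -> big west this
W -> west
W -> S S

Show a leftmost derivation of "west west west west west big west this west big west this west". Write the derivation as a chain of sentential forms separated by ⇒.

S ⇒ W west   [S -> W west]
W west ⇒ S S west   [W -> S S]
S S west ⇒ W west S west   [S -> W west]
W west S west ⇒ S S west S west   [W -> S S]
S S west S west ⇒ W west S west S west   [S -> W west]
W west S west S west ⇒ S S west S west S west   [W -> S S]
S S west S west S west ⇒ W west S west S west S west   [S -> W west]
W west S west S west S west ⇒ west west S west S west S west   [W -> west]
west west S west S west S west ⇒ west west W west west S west S west   [S -> W west]
west west W west west S west S west ⇒ west west west west west S west S west   [W -> west]
west west west west west S west S west ⇒ west west west west west big west this west S west   [S -> big west this]
west west west west west big west this west S west ⇒ west west west west west big west this west big west this west   [S -> big west this]

S ⇒ W west ⇒ S S west ⇒ W west S west ⇒ S S west S west ⇒ W west S west S west ⇒ S S west S west S west ⇒ W west S west S west S west ⇒ west west S west S west S west ⇒ west west W west west S west S west ⇒ west west west west west S west S west ⇒ west west west west west big west this west S west ⇒ west west west west west big west this west big west this west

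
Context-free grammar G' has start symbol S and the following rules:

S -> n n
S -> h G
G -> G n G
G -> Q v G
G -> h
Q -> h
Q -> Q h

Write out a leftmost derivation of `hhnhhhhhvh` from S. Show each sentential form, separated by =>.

S => hG   [S -> h G]
hG => hGnG   [G -> G n G]
hGnG => hhnG   [G -> h]
hhnG => hhnQvG   [G -> Q v G]
hhnQvG => hhnQhvG   [Q -> Q h]
hhnQhvG => hhnQhhvG   [Q -> Q h]
hhnQhhvG => hhnQhhhvG   [Q -> Q h]
hhnQhhhvG => hhnQhhhhvG   [Q -> Q h]
hhnQhhhhvG => hhnhhhhhvG   [Q -> h]
hhnhhhhhvG => hhnhhhhhvh   [G -> h]

S => hG => hGnG => hhnG => hhnQvG => hhnQhvG => hhnQhhvG => hhnQhhhvG => hhnQhhhhvG => hhnhhhhhvG => hhnhhhhhvh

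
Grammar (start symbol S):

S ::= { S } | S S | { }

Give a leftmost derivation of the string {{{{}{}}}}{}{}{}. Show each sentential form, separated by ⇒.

S ⇒ SS   [S ::= S S]
SS ⇒ SSS   [S ::= S S]
SSS ⇒ SSSS   [S ::= S S]
SSSS ⇒ {S}SSS   [S ::= { S }]
{S}SSS ⇒ {{S}}SSS   [S ::= { S }]
{{S}}SSS ⇒ {{{S}}}SSS   [S ::= { S }]
{{{S}}}SSS ⇒ {{{SS}}}SSS   [S ::= S S]
{{{SS}}}SSS ⇒ {{{{}S}}}SSS   [S ::= { }]
{{{{}S}}}SSS ⇒ {{{{}{}}}}SSS   [S ::= { }]
{{{{}{}}}}SSS ⇒ {{{{}{}}}}{}SS   [S ::= { }]
{{{{}{}}}}{}SS ⇒ {{{{}{}}}}{}{}S   [S ::= { }]
{{{{}{}}}}{}{}S ⇒ {{{{}{}}}}{}{}{}   [S ::= { }]

S ⇒ SS ⇒ SSS ⇒ SSSS ⇒ {S}SSS ⇒ {{S}}SSS ⇒ {{{S}}}SSS ⇒ {{{SS}}}SSS ⇒ {{{{}S}}}SSS ⇒ {{{{}{}}}}SSS ⇒ {{{{}{}}}}{}SS ⇒ {{{{}{}}}}{}{}S ⇒ {{{{}{}}}}{}{}{}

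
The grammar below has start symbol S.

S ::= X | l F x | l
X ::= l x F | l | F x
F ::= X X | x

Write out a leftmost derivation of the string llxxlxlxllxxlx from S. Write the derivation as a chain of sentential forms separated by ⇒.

S⇒lFx⇒lXXx⇒llxFXx⇒llxxXx⇒llxxlxFx⇒llxxlxXXx⇒llxxlxlxFXx⇒llxxlxlxXXXx⇒llxxlxlxlXXx⇒llxxlxlxllxFXx⇒llxxlxlxllxxXx⇒llxxlxlxllxxlx

S ⇒ lFx   [S ::= l F x]
lFx ⇒ lXXx   [F ::= X X]
lXXx ⇒ llxFXx   [X ::= l x F]
llxFXx ⇒ llxxXx   [F ::= x]
llxxXx ⇒ llxxlxFx   [X ::= l x F]
llxxlxFx ⇒ llxxlxXXx   [F ::= X X]
llxxlxXXx ⇒ llxxlxlxFXx   [X ::= l x F]
llxxlxlxFXx ⇒ llxxlxlxXXXx   [F ::= X X]
llxxlxlxXXXx ⇒ llxxlxlxlXXx   [X ::= l]
llxxlxlxlXXx ⇒ llxxlxlxllxFXx   [X ::= l x F]
llxxlxlxllxFXx ⇒ llxxlxlxllxxXx   [F ::= x]
llxxlxlxllxxXx ⇒ llxxlxlxllxxlx   [X ::= l]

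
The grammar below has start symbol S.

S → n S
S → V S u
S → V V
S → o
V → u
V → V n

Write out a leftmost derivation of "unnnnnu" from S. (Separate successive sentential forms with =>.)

S => VV => VnV => VnnV => VnnnV => VnnnnV => VnnnnnV => unnnnnV => unnnnnu

S => VV   [S → V V]
VV => VnV   [V → V n]
VnV => VnnV   [V → V n]
VnnV => VnnnV   [V → V n]
VnnnV => VnnnnV   [V → V n]
VnnnnV => VnnnnnV   [V → V n]
VnnnnnV => unnnnnV   [V → u]
unnnnnV => unnnnnu   [V → u]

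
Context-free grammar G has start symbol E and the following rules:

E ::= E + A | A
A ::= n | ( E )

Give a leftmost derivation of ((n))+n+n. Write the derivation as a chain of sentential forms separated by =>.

E=>E+A=>E+A+A=>A+A+A=>(E)+A+A=>(A)+A+A=>((E))+A+A=>((A))+A+A=>((n))+A+A=>((n))+n+A=>((n))+n+n

E => E+A   [E ::= E + A]
E+A => E+A+A   [E ::= E + A]
E+A+A => A+A+A   [E ::= A]
A+A+A => (E)+A+A   [A ::= ( E )]
(E)+A+A => (A)+A+A   [E ::= A]
(A)+A+A => ((E))+A+A   [A ::= ( E )]
((E))+A+A => ((A))+A+A   [E ::= A]
((A))+A+A => ((n))+A+A   [A ::= n]
((n))+A+A => ((n))+n+A   [A ::= n]
((n))+n+A => ((n))+n+n   [A ::= n]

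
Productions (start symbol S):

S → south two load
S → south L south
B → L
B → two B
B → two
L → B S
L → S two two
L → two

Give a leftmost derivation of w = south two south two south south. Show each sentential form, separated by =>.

S => south L south => south B S south => south two S south => south two south L south south => south two south two south south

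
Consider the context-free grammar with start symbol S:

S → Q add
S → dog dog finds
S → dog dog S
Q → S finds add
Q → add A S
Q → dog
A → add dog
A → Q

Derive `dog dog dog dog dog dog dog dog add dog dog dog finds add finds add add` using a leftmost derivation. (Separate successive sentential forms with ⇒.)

S ⇒ dog dog S ⇒ dog dog dog dog S ⇒ dog dog dog dog dog dog S ⇒ dog dog dog dog dog dog Q add ⇒ dog dog dog dog dog dog S finds add add ⇒ dog dog dog dog dog dog dog dog S finds add add ⇒ dog dog dog dog dog dog dog dog Q add finds add add ⇒ dog dog dog dog dog dog dog dog add A S add finds add add ⇒ dog dog dog dog dog dog dog dog add Q S add finds add add ⇒ dog dog dog dog dog dog dog dog add dog S add finds add add ⇒ dog dog dog dog dog dog dog dog add dog dog dog finds add finds add add

S ⇒ dog dog S   [S → dog dog S]
dog dog S ⇒ dog dog dog dog S   [S → dog dog S]
dog dog dog dog S ⇒ dog dog dog dog dog dog S   [S → dog dog S]
dog dog dog dog dog dog S ⇒ dog dog dog dog dog dog Q add   [S → Q add]
dog dog dog dog dog dog Q add ⇒ dog dog dog dog dog dog S finds add add   [Q → S finds add]
dog dog dog dog dog dog S finds add add ⇒ dog dog dog dog dog dog dog dog S finds add add   [S → dog dog S]
dog dog dog dog dog dog dog dog S finds add add ⇒ dog dog dog dog dog dog dog dog Q add finds add add   [S → Q add]
dog dog dog dog dog dog dog dog Q add finds add add ⇒ dog dog dog dog dog dog dog dog add A S add finds add add   [Q → add A S]
dog dog dog dog dog dog dog dog add A S add finds add add ⇒ dog dog dog dog dog dog dog dog add Q S add finds add add   [A → Q]
dog dog dog dog dog dog dog dog add Q S add finds add add ⇒ dog dog dog dog dog dog dog dog add dog S add finds add add   [Q → dog]
dog dog dog dog dog dog dog dog add dog S add finds add add ⇒ dog dog dog dog dog dog dog dog add dog dog dog finds add finds add add   [S → dog dog finds]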